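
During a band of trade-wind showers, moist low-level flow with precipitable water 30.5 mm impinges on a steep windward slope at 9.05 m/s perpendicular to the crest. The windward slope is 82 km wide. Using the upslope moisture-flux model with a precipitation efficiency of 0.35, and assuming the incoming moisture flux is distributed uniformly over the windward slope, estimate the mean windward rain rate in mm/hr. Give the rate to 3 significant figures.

R ≈ 4.24 mm/hr

Incoming column moisture flux per unit ridge length: F = V × PW = 9.05 × 30.5 = 276.025 mm·m/s.
Spread over the 82 km slope with efficiency ε = 0.35: R = ε·F/W = 0.35 × 276.025 / 82000 m = 1.178e-03 mm/s.
R = 1.178e-03 × 3600 = 4.24 mm/hr.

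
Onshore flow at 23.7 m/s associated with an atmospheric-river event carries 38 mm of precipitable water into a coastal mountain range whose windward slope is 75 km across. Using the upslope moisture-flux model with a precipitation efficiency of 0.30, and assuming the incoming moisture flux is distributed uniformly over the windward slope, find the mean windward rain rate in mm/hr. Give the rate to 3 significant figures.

R ≈ 13.0 mm/hr

Incoming column moisture flux per unit ridge length: F = V × PW = 23.7 × 38 = 900.6 mm·m/s.
Spread over the 75 km slope with efficiency ε = 0.30: R = ε·F/W = 0.30 × 900.6 / 75000 m = 3.602e-03 mm/s.
R = 3.602e-03 × 3600 = 13.0 mm/hr.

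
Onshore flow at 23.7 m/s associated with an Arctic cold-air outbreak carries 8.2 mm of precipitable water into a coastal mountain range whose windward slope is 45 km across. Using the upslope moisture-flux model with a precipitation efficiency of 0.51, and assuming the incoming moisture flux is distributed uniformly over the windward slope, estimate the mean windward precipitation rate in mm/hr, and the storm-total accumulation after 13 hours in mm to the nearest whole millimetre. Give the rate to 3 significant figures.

R ≈ 7.93 mm/hr; total ≈ 103 mm

Incoming column moisture flux per unit ridge length: F = V × PW = 23.7 × 8.2 = 194.34 mm·m/s.
Spread over the 45 km slope with efficiency ε = 0.51: R = ε·F/W = 0.51 × 194.34 / 45000 m = 2.203e-03 mm/s.
R = 2.203e-03 × 3600 = 7.93 mm/hr.
Over 13 h: total = 7.93 × 13 = 103.09 ≈ 103 mm.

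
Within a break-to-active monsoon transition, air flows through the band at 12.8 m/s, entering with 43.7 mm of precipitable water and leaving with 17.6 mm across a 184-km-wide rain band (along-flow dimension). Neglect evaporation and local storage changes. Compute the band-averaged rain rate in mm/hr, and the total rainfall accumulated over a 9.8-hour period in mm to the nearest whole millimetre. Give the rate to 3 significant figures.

R ≈ 6.54 mm/hr; total ≈ 64 mm

Column moisture flux per unit crosswind length is F = V × PW.
Inflow: F_in = 12.8 × 43.7 = 559.36 mm·m/s
Outflow: F_out = 12.8 × 17.6 = 225.28 mm·m/s
Steady-state rate R = (F_in − F_out)/L = (559.36 − 225.28) / 184000 m = 1.816e-03 mm/s.
R = 1.816e-03 × 3600 = 6.54 mm/hr.
Over 9.8 h: total = 6.54 × 9.8 = 64.092 ≈ 64 mm.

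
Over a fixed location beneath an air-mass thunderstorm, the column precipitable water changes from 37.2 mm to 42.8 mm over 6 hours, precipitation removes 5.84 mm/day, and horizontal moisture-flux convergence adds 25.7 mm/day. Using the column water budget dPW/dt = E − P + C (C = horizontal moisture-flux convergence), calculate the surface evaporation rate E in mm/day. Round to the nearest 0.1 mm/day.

E ≈ 2.5 mm/day

dPW/dt = (42.8 − 37.2) mm / (6/24 day) = +22.400 mm/day.
E = dPW/dt + P − C = (+22.400) + 5.84 − (25.7) = 2.5 mm/day.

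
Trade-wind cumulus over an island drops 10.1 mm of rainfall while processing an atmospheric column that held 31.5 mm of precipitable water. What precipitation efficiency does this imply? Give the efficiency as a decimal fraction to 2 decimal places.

ε = rainfall / PW = 10.1 / 31.5 = 0.32.

ε ≈ 0.32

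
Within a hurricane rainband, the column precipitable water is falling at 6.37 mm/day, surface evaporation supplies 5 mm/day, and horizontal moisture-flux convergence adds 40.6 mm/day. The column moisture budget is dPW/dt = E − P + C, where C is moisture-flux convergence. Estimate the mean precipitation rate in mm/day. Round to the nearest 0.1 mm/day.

dPW/dt = -6.37 mm/day.
P = E + C − dPW/dt = 5 + (40.6) − (-6.37) = 52.0 mm/day.

P ≈ 52.0 mm/day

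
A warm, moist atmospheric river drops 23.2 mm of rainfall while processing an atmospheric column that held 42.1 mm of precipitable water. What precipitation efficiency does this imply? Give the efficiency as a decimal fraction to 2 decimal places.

ε = rainfall / PW = 23.2 / 42.1 = 0.55.

ε ≈ 0.55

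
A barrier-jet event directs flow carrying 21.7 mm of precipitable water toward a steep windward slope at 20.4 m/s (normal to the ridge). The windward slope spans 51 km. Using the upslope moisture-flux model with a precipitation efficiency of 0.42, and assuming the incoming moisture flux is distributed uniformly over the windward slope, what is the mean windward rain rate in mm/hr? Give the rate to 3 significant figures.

R ≈ 13.1 mm/hr

Incoming column moisture flux per unit ridge length: F = V × PW = 20.4 × 21.7 = 442.68 mm·m/s.
Spread over the 51 km slope with efficiency ε = 0.42: R = ε·F/W = 0.42 × 442.68 / 51000 m = 3.646e-03 mm/s.
R = 3.646e-03 × 3600 = 13.1 mm/hr.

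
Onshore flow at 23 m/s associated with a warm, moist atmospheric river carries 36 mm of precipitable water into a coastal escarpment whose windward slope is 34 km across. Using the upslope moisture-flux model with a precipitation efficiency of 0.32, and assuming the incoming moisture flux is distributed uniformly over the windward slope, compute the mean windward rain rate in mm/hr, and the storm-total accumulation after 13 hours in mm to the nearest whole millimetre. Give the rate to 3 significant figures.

R ≈ 28.1 mm/hr; total ≈ 365 mm

Incoming column moisture flux per unit ridge length: F = V × PW = 23 × 36 = 828 mm·m/s.
Spread over the 34 km slope with efficiency ε = 0.32: R = ε·F/W = 0.32 × 828 / 34000 m = 7.793e-03 mm/s.
R = 7.793e-03 × 3600 = 28.1 mm/hr.
Over 13 h: total = 28.1 × 13 = 365.3 ≈ 365 mm.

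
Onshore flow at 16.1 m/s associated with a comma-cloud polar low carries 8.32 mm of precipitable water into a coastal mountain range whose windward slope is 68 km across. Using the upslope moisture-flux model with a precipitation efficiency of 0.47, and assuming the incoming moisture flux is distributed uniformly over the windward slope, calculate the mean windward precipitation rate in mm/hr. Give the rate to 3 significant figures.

Incoming column moisture flux per unit ridge length: F = V × PW = 16.1 × 8.32 = 133.952 mm·m/s.
Spread over the 68 km slope with efficiency ε = 0.47: R = ε·F/W = 0.47 × 133.952 / 68000 m = 9.258e-04 mm/s.
R = 9.258e-04 × 3600 = 3.33 mm/hr.

R ≈ 3.33 mm/hr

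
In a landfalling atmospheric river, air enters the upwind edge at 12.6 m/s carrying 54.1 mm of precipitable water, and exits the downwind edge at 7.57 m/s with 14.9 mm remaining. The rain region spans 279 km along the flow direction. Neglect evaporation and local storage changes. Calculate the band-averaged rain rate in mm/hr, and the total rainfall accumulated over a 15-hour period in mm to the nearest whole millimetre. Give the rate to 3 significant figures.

R ≈ 7.34 mm/hr; total ≈ 110 mm

Column moisture flux per unit crosswind length is F = V × PW.
Inflow: F_in = 12.6 × 54.1 = 681.66 mm·m/s
Outflow: F_out = 7.57 × 14.9 = 112.793 mm·m/s
Steady-state rate R = (F_in − F_out)/L = (681.66 − 112.793) / 279000 m = 2.039e-03 mm/s.
R = 2.039e-03 × 3600 = 7.34 mm/hr.
Over 15 h: total = 7.34 × 15 = 110.1 ≈ 110 mm.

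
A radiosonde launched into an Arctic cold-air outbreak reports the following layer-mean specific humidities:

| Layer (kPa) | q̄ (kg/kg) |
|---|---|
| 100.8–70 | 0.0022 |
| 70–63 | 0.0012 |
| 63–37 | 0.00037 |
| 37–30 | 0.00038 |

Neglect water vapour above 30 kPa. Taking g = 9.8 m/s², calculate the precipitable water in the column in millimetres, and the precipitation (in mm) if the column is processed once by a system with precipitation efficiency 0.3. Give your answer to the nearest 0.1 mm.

PW ≈ 9.0 mm; precipitation ≈ 2.7 mm

Precipitable water is the column-integrated vapour mass per unit area: PW = (1/g) Σ q̄ Δp, with q in kg/kg and Δp in Pa (1 kg/m² of water = 1 mm).
Layer 100.8–70 kPa: Δp = 308 hPa = 30800 Pa, q̄ = 0.0022 kg/kg → 0.0022 × 30800 / 9.8 = 6.91 mm
Layer 70–63 kPa: Δp = 70 hPa = 7000 Pa, q̄ = 0.0012 kg/kg → 0.0012 × 7000 / 9.8 = 0.86 mm
Layer 63–37 kPa: Δp = 260 hPa = 26000 Pa, q̄ = 0.00037 kg/kg → 0.00037 × 26000 / 9.8 = 0.98 mm
Layer 37–30 kPa: Δp = 70 hPa = 7000 Pa, q̄ = 0.00038 kg/kg → 0.00038 × 7000 / 9.8 = 0.27 mm
PW = 6.91 + 0.86 + 0.98 + 0.27 = 9.02 ≈ 9.0 mm.
Precipitation = ε × PW = 0.3 × 9.0 = 2.7 mm.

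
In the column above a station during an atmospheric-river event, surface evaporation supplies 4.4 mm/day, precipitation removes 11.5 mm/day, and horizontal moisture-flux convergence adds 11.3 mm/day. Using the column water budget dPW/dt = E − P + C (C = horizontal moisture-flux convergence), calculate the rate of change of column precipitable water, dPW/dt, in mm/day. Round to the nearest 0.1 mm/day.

dPW/dt = E − P + C = 4.4 − 11.5 + (11.3) = 4.2 mm/day.

dPW/dt ≈ 4.2 mm/day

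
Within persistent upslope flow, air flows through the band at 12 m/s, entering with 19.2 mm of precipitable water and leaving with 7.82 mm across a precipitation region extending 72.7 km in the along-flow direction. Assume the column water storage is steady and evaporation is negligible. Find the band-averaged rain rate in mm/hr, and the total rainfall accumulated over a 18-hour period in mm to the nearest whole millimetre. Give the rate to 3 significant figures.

Column moisture flux per unit crosswind length is F = V × PW.
Inflow: F_in = 12 × 19.2 = 230.4 mm·m/s
Outflow: F_out = 12 × 7.82 = 93.84 mm·m/s
Steady-state rate R = (F_in − F_out)/L = (230.4 − 93.84) / 72700 m = 1.878e-03 mm/s.
R = 1.878e-03 × 3600 = 6.76 mm/hr.
Over 18 h: total = 6.76 × 18 = 121.68 ≈ 122 mm.

R ≈ 6.76 mm/hr; total ≈ 122 mm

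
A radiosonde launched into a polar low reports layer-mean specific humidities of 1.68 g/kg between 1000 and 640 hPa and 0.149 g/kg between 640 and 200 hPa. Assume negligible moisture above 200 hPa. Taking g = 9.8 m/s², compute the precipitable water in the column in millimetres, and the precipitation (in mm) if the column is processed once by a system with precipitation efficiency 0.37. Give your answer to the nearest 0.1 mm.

PW ≈ 6.8 mm; precipitation ≈ 2.5 mm

Precipitable water is the column-integrated vapour mass per unit area: PW = (1/g) Σ q̄ Δp, with q in kg/kg and Δp in Pa (1 kg/m² of water = 1 mm).
Layer 1000–640 hPa: Δp = 360 hPa = 36000 Pa, q̄ = 0.00168 kg/kg → 0.00168 × 36000 / 9.8 = 6.17 mm
Layer 640–200 hPa: Δp = 440 hPa = 44000 Pa, q̄ = 0.000149 kg/kg → 0.000149 × 44000 / 9.8 = 0.67 mm
PW = 6.17 + 0.67 = 6.84 ≈ 6.8 mm.
Precipitation = ε × PW = 0.37 × 6.8 = 2.5 mm.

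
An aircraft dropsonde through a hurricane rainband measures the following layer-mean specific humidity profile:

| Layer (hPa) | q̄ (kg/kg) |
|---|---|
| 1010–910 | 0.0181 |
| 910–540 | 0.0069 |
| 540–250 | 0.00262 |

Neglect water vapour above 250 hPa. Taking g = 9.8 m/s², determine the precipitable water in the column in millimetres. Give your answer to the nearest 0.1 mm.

PW ≈ 52.3 mm

Precipitable water is the column-integrated vapour mass per unit area: PW = (1/g) Σ q̄ Δp, with q in kg/kg and Δp in Pa (1 kg/m² of water = 1 mm).
Layer 1010–910 hPa: Δp = 100 hPa = 10000 Pa, q̄ = 0.0181 kg/kg → 0.0181 × 10000 / 9.8 = 18.47 mm
Layer 910–540 hPa: Δp = 370 hPa = 37000 Pa, q̄ = 0.0069 kg/kg → 0.0069 × 37000 / 9.8 = 26.05 mm
Layer 540–250 hPa: Δp = 290 hPa = 29000 Pa, q̄ = 0.00262 kg/kg → 0.00262 × 29000 / 9.8 = 7.75 mm
PW = 18.47 + 26.05 + 7.75 = 52.27 ≈ 52.3 mm.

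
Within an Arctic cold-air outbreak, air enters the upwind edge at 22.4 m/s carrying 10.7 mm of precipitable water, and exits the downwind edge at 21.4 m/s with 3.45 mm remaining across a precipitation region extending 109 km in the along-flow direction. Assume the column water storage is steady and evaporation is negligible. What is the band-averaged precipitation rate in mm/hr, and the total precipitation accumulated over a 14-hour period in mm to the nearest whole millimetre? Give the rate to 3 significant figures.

Column moisture flux per unit crosswind length is F = V × PW.
Inflow: F_in = 22.4 × 10.7 = 239.68 mm·m/s
Outflow: F_out = 21.4 × 3.45 = 73.83 mm·m/s
Steady-state rate R = (F_in − F_out)/L = (239.68 − 73.83) / 109000 m = 1.522e-03 mm/s.
R = 1.522e-03 × 3600 = 5.48 mm/hr.
Over 14 h: total = 5.48 × 14 = 76.72 ≈ 77 mm.

R ≈ 5.48 mm/hr; total ≈ 77 mm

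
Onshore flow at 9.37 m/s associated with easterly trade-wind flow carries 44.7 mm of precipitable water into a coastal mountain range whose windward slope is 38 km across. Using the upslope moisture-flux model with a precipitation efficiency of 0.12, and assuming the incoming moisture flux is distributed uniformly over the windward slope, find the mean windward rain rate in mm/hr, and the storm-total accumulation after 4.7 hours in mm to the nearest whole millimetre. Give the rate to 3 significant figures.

Incoming column moisture flux per unit ridge length: F = V × PW = 9.37 × 44.7 = 418.839 mm·m/s.
Spread over the 38 km slope with efficiency ε = 0.12: R = ε·F/W = 0.12 × 418.839 / 38000 m = 1.323e-03 mm/s.
R = 1.323e-03 × 3600 = 4.76 mm/hr.
Over 4.7 h: total = 4.76 × 4.7 = 22.372 ≈ 22 mm.

R ≈ 4.76 mm/hr; total ≈ 22 mm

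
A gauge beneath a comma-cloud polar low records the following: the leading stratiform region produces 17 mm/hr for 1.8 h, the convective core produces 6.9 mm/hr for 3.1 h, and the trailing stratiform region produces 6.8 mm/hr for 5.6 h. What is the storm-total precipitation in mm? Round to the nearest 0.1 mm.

Total = Σ Rᵢ Δtᵢ = 17 × 1.8 + 6.9 × 3.1 + 6.8 × 5.6
      = 30.6 + 21.39 + 38.08 = 90.1 mm.

total ≈ 90.1 mm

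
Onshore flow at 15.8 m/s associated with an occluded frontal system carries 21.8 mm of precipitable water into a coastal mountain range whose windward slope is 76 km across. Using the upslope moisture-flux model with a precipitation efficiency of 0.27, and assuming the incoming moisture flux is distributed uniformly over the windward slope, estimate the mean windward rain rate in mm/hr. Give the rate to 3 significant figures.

R ≈ 4.41 mm/hr

Incoming column moisture flux per unit ridge length: F = V × PW = 15.8 × 21.8 = 344.44 mm·m/s.
Spread over the 76 km slope with efficiency ε = 0.27: R = ε·F/W = 0.27 × 344.44 / 76000 m = 1.224e-03 mm/s.
R = 1.224e-03 × 3600 = 4.41 mm/hr.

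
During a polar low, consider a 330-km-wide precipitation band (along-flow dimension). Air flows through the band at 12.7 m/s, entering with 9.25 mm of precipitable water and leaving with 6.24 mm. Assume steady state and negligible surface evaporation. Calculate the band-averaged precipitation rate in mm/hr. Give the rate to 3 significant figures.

Column moisture flux per unit crosswind length is F = V × PW.
Inflow: F_in = 12.7 × 9.25 = 117.475 mm·m/s
Outflow: F_out = 12.7 × 6.24 = 79.248 mm·m/s
Steady-state rate R = (F_in − F_out)/L = (117.475 − 79.248) / 330000 m = 1.158e-04 mm/s.
R = 1.158e-04 × 3600 = 0.417 mm/hr.

R ≈ 0.417 mm/hr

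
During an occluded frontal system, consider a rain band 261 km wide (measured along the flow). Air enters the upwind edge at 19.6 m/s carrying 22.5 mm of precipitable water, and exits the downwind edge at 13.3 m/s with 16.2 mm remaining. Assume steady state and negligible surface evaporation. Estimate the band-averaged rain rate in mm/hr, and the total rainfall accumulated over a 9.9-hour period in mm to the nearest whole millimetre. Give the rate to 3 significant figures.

R ≈ 3.11 mm/hr; total ≈ 31 mm

Column moisture flux per unit crosswind length is F = V × PW.
Inflow: F_in = 19.6 × 22.5 = 441 mm·m/s
Outflow: F_out = 13.3 × 16.2 = 215.46 mm·m/s
Steady-state rate R = (F_in − F_out)/L = (441 − 215.46) / 261000 m = 8.641e-04 mm/s.
R = 8.641e-04 × 3600 = 3.11 mm/hr.
Over 9.9 h: total = 3.11 × 9.9 = 30.789 ≈ 31 mm.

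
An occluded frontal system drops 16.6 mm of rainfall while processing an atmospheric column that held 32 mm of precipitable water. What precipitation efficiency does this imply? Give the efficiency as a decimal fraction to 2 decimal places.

ε = rainfall / PW = 16.6 / 32 = 0.52.

ε ≈ 0.52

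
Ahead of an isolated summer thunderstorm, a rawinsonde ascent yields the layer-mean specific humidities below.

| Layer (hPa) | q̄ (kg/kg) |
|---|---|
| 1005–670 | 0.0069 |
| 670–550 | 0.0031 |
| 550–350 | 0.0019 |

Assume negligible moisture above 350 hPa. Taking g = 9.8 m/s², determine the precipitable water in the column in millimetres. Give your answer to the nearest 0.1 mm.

Precipitable water is the column-integrated vapour mass per unit area: PW = (1/g) Σ q̄ Δp, with q in kg/kg and Δp in Pa (1 kg/m² of water = 1 mm).
Layer 1005–670 hPa: Δp = 335 hPa = 33500 Pa, q̄ = 0.0069 kg/kg → 0.0069 × 33500 / 9.8 = 23.59 mm
Layer 670–550 hPa: Δp = 120 hPa = 12000 Pa, q̄ = 0.0031 kg/kg → 0.0031 × 12000 / 9.8 = 3.80 mm
Layer 550–350 hPa: Δp = 200 hPa = 20000 Pa, q̄ = 0.0019 kg/kg → 0.0019 × 20000 / 9.8 = 3.88 mm
PW = 23.59 + 3.80 + 3.88 = 31.27 ≈ 31.3 mm.

PW ≈ 31.3 mm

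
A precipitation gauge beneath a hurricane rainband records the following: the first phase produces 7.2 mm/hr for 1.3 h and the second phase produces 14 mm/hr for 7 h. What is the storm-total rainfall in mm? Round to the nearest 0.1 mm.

Total = Σ Rᵢ Δtᵢ = 7.2 × 1.3 + 14 × 7
      = 9.36 + 98 = 107.4 mm.

total ≈ 107.4 mm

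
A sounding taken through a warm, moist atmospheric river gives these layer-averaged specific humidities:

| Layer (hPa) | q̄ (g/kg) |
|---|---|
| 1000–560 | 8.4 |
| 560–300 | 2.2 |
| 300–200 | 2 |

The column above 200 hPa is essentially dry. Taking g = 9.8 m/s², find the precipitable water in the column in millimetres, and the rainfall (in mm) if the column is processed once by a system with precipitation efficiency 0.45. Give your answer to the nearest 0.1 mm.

PW ≈ 45.6 mm; rainfall ≈ 20.5 mm

Precipitable water is the column-integrated vapour mass per unit area: PW = (1/g) Σ q̄ Δp, with q in kg/kg and Δp in Pa (1 kg/m² of water = 1 mm).
Layer 1000–560 hPa: Δp = 440 hPa = 44000 Pa, q̄ = 0.0084 kg/kg → 0.0084 × 44000 / 9.8 = 37.71 mm
Layer 560–300 hPa: Δp = 260 hPa = 26000 Pa, q̄ = 0.0022 kg/kg → 0.0022 × 26000 / 9.8 = 5.84 mm
Layer 300–200 hPa: Δp = 100 hPa = 10000 Pa, q̄ = 0.002 kg/kg → 0.002 × 10000 / 9.8 = 2.04 mm
PW = 37.71 + 5.84 + 2.04 = 45.59 ≈ 45.6 mm.
Rainfall = ε × PW = 0.45 × 45.6 = 20.5 mm.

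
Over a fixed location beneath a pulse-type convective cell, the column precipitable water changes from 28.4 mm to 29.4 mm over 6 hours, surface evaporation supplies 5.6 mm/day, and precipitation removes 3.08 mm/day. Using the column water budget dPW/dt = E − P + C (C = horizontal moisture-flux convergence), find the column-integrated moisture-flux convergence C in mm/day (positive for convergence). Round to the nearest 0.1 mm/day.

C ≈ 1.5 mm/day

dPW/dt = (29.4 − 28.4) mm / (6/24 day) = +4.000 mm/day.
C = dPW/dt − E + P = (+4.000) − 5.6 + 3.08 = 1.5 mm/day.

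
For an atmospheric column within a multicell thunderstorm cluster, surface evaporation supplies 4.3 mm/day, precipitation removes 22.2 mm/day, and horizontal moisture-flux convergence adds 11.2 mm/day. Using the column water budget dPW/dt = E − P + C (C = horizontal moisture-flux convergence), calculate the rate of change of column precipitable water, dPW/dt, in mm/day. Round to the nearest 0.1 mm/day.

dPW/dt ≈ -6.7 mm/day

dPW/dt = E − P + C = 4.3 − 22.2 + (11.2) = -6.7 mm/day.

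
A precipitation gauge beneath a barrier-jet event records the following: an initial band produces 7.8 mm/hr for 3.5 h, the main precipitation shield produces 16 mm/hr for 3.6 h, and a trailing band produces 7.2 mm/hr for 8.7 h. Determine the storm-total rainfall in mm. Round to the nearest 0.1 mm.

Total = Σ Rᵢ Δtᵢ = 7.8 × 3.5 + 16 × 3.6 + 7.2 × 8.7
      = 27.3 + 57.6 + 62.64 = 147.5 mm.

total ≈ 147.5 mm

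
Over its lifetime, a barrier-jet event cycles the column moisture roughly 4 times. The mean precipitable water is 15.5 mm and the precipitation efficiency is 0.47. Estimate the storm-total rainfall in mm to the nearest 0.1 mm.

rainfall ≈ 29.1 mm

Each cycle deposits ε × PW = 0.47 × 15.5 = 7.285 mm.
Over 4 cycles: 4 × 7.285 = 29.1 mm.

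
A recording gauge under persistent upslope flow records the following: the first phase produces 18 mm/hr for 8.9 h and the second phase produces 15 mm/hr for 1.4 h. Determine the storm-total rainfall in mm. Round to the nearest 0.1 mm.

total ≈ 181.2 mm

Total = Σ Rᵢ Δtᵢ = 18 × 8.9 + 15 × 1.4
      = 160.2 + 21 = 181.2 mm.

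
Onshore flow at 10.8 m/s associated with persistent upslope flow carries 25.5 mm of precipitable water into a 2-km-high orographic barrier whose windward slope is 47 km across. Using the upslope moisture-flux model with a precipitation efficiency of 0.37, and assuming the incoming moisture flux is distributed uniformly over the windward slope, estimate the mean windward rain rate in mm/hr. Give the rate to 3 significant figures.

Incoming column moisture flux per unit ridge length: F = V × PW = 10.8 × 25.5 = 275.4 mm·m/s.
Spread over the 47 km slope with efficiency ε = 0.37: R = ε·F/W = 0.37 × 275.4 / 47000 m = 2.168e-03 mm/s.
R = 2.168e-03 × 3600 = 7.80 mm/hr.

R ≈ 7.80 mm/hr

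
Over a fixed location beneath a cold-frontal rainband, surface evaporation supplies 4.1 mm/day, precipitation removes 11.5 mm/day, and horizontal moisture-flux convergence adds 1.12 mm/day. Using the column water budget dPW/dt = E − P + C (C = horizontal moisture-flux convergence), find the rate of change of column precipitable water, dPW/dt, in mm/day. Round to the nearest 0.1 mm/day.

dPW/dt ≈ -6.3 mm/day

dPW/dt = E − P + C = 4.1 − 11.5 + (1.12) = -6.3 mm/day.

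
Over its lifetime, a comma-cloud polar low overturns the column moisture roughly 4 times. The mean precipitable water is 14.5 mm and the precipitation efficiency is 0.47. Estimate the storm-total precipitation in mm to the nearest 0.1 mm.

precipitation ≈ 27.3 mm

Each cycle deposits ε × PW = 0.47 × 14.5 = 6.815 mm.
Over 4 cycles: 4 × 6.815 = 27.3 mm.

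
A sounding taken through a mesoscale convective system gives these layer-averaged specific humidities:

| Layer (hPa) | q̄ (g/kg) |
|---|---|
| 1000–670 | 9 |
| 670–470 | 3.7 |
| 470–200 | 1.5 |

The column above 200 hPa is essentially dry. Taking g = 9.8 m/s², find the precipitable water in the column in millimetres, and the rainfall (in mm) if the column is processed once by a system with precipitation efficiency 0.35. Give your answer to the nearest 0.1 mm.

Precipitable water is the column-integrated vapour mass per unit area: PW = (1/g) Σ q̄ Δp, with q in kg/kg and Δp in Pa (1 kg/m² of water = 1 mm).
Layer 1000–670 hPa: Δp = 330 hPa = 33000 Pa, q̄ = 0.009 kg/kg → 0.009 × 33000 / 9.8 = 30.31 mm
Layer 670–470 hPa: Δp = 200 hPa = 20000 Pa, q̄ = 0.0037 kg/kg → 0.0037 × 20000 / 9.8 = 7.55 mm
Layer 470–200 hPa: Δp = 270 hPa = 27000 Pa, q̄ = 0.0015 kg/kg → 0.0015 × 27000 / 9.8 = 4.13 mm
PW = 30.31 + 7.55 + 4.13 = 41.99 ≈ 42.0 mm.
Rainfall = ε × PW = 0.35 × 42.0 = 14.7 mm.

PW ≈ 42.0 mm; rainfall ≈ 14.7 mm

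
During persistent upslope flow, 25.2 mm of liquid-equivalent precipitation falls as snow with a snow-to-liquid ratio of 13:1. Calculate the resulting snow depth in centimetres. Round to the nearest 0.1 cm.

Snow depth = liquid × ratio = 25.2 mm × 13 = 327.6 mm = 32.8 cm.

snow depth ≈ 32.8 cm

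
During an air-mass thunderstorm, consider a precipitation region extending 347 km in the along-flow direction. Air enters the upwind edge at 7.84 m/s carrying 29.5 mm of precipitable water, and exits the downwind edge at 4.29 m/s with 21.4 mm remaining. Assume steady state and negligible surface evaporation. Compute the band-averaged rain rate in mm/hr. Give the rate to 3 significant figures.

Column moisture flux per unit crosswind length is F = V × PW.
Inflow: F_in = 7.84 × 29.5 = 231.28 mm·m/s
Outflow: F_out = 4.29 × 21.4 = 91.806 mm·m/s
Steady-state rate R = (F_in − F_out)/L = (231.28 − 91.806) / 347000 m = 4.019e-04 mm/s.
R = 4.019e-04 × 3600 = 1.45 mm/hr.

R ≈ 1.45 mm/hr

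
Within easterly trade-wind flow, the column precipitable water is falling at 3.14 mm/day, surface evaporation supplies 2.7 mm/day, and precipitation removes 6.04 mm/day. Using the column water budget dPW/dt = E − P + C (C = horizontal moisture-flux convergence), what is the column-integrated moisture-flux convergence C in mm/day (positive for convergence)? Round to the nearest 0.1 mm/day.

dPW/dt = -3.14 mm/day.
C = dPW/dt − E + P = (-3.14) − 2.7 + 6.04 = 0.2 mm/day.

C ≈ 0.2 mm/day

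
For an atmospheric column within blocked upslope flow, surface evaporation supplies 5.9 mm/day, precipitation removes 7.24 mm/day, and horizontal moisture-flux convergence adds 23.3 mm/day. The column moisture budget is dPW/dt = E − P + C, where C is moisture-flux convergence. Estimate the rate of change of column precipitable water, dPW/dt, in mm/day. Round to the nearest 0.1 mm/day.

dPW/dt = E − P + C = 5.9 − 7.24 + (23.3) = 22.0 mm/day.

dPW/dt ≈ 22.0 mm/day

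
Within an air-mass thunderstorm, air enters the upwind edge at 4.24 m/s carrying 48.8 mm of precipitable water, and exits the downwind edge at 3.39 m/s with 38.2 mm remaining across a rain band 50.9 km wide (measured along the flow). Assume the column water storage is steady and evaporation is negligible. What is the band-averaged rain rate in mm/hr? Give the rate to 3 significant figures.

R ≈ 5.48 mm/hr

Column moisture flux per unit crosswind length is F = V × PW.
Inflow: F_in = 4.24 × 48.8 = 206.912 mm·m/s
Outflow: F_out = 3.39 × 38.2 = 129.498 mm·m/s
Steady-state rate R = (F_in − F_out)/L = (206.912 − 129.498) / 50900 m = 1.521e-03 mm/s.
R = 1.521e-03 × 3600 = 5.48 mm/hr.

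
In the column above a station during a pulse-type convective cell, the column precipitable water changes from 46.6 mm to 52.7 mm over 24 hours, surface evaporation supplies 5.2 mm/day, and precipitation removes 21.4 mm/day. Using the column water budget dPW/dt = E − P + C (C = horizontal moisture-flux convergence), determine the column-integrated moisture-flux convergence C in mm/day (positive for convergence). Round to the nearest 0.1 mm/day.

C ≈ 22.3 mm/day

dPW/dt = (52.7 − 46.6) mm / (24/24 day) = +6.100 mm/day.
C = dPW/dt − E + P = (+6.100) − 5.2 + 21.4 = 22.3 mm/day.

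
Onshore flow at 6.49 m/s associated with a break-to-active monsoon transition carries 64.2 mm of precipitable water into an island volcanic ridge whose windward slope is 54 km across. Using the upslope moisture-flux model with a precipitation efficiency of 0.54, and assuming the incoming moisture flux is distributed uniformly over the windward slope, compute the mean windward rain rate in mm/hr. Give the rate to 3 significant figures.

R ≈ 15.0 mm/hr

Incoming column moisture flux per unit ridge length: F = V × PW = 6.49 × 64.2 = 416.658 mm·m/s.
Spread over the 54 km slope with efficiency ε = 0.54: R = ε·F/W = 0.54 × 416.658 / 54000 m = 4.167e-03 mm/s.
R = 4.167e-03 × 3600 = 15.0 mm/hr.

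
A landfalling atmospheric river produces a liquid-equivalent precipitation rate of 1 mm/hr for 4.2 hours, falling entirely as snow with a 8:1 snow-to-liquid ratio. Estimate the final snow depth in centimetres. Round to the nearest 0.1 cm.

Liquid-equivalent depth = 1 × 4.2 = 4.2 mm.
Snow depth = 4.2 mm × 8 = 33.6 mm = 3.4 cm.

snow depth ≈ 3.4 cm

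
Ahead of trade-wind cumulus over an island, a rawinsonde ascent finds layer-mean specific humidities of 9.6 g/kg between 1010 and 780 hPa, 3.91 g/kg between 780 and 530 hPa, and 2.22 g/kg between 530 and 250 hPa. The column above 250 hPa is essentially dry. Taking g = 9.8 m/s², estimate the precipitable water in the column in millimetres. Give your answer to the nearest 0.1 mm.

PW ≈ 38.8 mm

Precipitable water is the column-integrated vapour mass per unit area: PW = (1/g) Σ q̄ Δp, with q in kg/kg and Δp in Pa (1 kg/m² of water = 1 mm).
Layer 1010–780 hPa: Δp = 230 hPa = 23000 Pa, q̄ = 0.0096 kg/kg → 0.0096 × 23000 / 9.8 = 22.53 mm
Layer 780–530 hPa: Δp = 250 hPa = 25000 Pa, q̄ = 0.00391 kg/kg → 0.00391 × 25000 / 9.8 = 9.97 mm
Layer 530–250 hPa: Δp = 280 hPa = 28000 Pa, q̄ = 0.00222 kg/kg → 0.00222 × 28000 / 9.8 = 6.34 mm
PW = 22.53 + 9.97 + 6.34 = 38.84 ≈ 38.8 mm.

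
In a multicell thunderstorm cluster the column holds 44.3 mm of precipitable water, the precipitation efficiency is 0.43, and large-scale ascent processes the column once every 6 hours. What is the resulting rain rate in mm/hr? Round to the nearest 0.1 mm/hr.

Each overturning extracts ε × PW = 0.43 × 44.3 = 19.049 mm.
Rate = ε·PW / τ = 19.049 / 6 h = 3.2 mm/hr.

R ≈ 3.2 mm/hr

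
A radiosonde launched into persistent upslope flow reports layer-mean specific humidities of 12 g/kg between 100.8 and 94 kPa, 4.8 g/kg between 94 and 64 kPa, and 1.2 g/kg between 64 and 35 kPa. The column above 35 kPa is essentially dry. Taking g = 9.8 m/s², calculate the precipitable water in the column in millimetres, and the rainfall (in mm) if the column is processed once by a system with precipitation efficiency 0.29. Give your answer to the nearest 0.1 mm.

Precipitable water is the column-integrated vapour mass per unit area: PW = (1/g) Σ q̄ Δp, with q in kg/kg and Δp in Pa (1 kg/m² of water = 1 mm).
Layer 100.8–94 kPa: Δp = 68 hPa = 6800 Pa, q̄ = 0.012 kg/kg → 0.012 × 6800 / 9.8 = 8.33 mm
Layer 94–64 kPa: Δp = 300 hPa = 30000 Pa, q̄ = 0.0048 kg/kg → 0.0048 × 30000 / 9.8 = 14.69 mm
Layer 64–35 kPa: Δp = 290 hPa = 29000 Pa, q̄ = 0.0012 kg/kg → 0.0012 × 29000 / 9.8 = 3.55 mm
PW = 8.33 + 14.69 + 3.55 = 26.57 ≈ 26.6 mm.
Rainfall = ε × PW = 0.29 × 26.6 = 7.7 mm.

PW ≈ 26.6 mm; rainfall ≈ 7.7 mm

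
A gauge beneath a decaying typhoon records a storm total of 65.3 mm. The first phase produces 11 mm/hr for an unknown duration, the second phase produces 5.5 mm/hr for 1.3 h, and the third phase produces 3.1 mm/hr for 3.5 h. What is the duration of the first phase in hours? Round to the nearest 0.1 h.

duration ≈ 4.3 h

Known phases: 5.5 × 1.3 + 3.1 × 3.5 = 7.15 + 10.85 = 18 mm.
Remaining depth = 65.3 − 18 = 47.3 mm.
Duration = 47.3 / 11 = 4.3 h.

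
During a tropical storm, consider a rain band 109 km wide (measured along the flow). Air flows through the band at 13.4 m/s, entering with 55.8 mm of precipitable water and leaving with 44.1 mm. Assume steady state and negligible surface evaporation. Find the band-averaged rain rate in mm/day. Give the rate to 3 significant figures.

R ≈ 124 mm/day

Column moisture flux per unit crosswind length is F = V × PW.
Inflow: F_in = 13.4 × 55.8 = 747.72 mm·m/s
Outflow: F_out = 13.4 × 44.1 = 590.94 mm·m/s
Steady-state rate R = (F_in − F_out)/L = (747.72 − 590.94) / 109000 m = 1.438e-03 mm/s.
R = 1.438e-03 × 3600 × 24 = 124 mm/day.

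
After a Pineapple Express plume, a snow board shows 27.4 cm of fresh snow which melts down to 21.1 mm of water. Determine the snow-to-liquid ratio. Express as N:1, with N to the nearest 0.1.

Ratio = snow depth / SWE = 274 mm / 21.1 mm = 13.0, i.e. 13.0:1.

ratio ≈ 13.0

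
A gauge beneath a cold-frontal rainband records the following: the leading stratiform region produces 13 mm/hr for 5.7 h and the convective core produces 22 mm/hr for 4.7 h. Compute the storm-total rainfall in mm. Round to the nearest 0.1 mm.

total ≈ 177.5 mm

Total = Σ Rᵢ Δtᵢ = 13 × 5.7 + 22 × 4.7
      = 74.1 + 103.4 = 177.5 mm.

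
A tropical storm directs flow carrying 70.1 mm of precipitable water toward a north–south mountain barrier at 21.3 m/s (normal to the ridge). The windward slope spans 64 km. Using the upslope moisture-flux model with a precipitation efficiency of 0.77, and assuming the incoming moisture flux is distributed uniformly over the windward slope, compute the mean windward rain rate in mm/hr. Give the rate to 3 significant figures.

Incoming column moisture flux per unit ridge length: F = V × PW = 21.3 × 70.1 = 1493.13 mm·m/s.
Spread over the 64 km slope with efficiency ε = 0.77: R = ε·F/W = 0.77 × 1493.13 / 64000 m = 1.796e-02 mm/s.
R = 1.796e-02 × 3600 = 64.7 mm/hr.

R ≈ 64.7 mm/hr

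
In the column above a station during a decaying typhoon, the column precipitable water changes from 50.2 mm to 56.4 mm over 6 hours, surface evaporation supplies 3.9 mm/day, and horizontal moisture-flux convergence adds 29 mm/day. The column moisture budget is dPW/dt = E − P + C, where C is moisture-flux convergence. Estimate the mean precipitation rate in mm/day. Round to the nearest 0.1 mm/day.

dPW/dt = (56.4 − 50.2) mm / (6/24 day) = +24.800 mm/day.
P = E + C − dPW/dt = 3.9 + (29) − (+24.800) = 8.1 mm/day.

P ≈ 8.1 mm/day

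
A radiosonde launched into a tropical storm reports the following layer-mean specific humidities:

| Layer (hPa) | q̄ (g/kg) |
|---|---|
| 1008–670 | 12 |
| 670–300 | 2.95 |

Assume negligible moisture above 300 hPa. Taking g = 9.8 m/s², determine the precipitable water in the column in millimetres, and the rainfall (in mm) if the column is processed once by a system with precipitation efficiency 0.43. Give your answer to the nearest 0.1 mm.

Precipitable water is the column-integrated vapour mass per unit area: PW = (1/g) Σ q̄ Δp, with q in kg/kg and Δp in Pa (1 kg/m² of water = 1 mm).
Layer 1008–670 hPa: Δp = 338 hPa = 33800 Pa, q̄ = 0.012 kg/kg → 0.012 × 33800 / 9.8 = 41.39 mm
Layer 670–300 hPa: Δp = 370 hPa = 37000 Pa, q̄ = 0.00295 kg/kg → 0.00295 × 37000 / 9.8 = 11.14 mm
PW = 41.39 + 11.14 = 52.53 ≈ 52.5 mm.
Rainfall = ε × PW = 0.43 × 52.5 = 22.6 mm.

PW ≈ 52.5 mm; rainfall ≈ 22.6 mm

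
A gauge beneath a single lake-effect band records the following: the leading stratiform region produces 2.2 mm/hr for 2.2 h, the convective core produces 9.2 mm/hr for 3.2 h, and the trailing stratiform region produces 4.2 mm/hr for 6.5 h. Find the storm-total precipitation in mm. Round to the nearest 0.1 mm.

Total = Σ Rᵢ Δtᵢ = 2.2 × 2.2 + 9.2 × 3.2 + 4.2 × 6.5
      = 4.84 + 29.44 + 27.3 = 61.6 mm.

total ≈ 61.6 mm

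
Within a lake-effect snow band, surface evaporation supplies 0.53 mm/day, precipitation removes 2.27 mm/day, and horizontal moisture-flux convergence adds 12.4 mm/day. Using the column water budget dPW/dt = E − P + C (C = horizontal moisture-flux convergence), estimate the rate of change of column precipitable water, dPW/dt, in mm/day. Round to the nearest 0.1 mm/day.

dPW/dt = E − P + C = 0.53 − 2.27 + (12.4) = 10.7 mm/day.

dPW/dt ≈ 10.7 mm/day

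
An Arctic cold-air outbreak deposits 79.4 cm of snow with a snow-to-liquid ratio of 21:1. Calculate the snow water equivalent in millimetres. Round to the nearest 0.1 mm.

SWE ≈ 37.8 mm

SWE = snow depth / ratio = 79.4 cm / 21 = 3.781 cm = 37.8 mm.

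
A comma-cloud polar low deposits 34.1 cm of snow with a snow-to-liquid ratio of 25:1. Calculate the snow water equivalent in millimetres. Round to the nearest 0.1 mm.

SWE ≈ 13.6 mm

SWE = snow depth / ratio = 34.1 cm / 25 = 1.364 cm = 13.6 mm.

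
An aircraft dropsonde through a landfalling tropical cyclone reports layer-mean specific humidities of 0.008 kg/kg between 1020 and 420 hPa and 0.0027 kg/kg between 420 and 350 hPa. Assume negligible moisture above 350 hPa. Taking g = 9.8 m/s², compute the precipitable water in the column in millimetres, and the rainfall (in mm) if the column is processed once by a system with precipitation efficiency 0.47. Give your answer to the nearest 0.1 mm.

Precipitable water is the column-integrated vapour mass per unit area: PW = (1/g) Σ q̄ Δp, with q in kg/kg and Δp in Pa (1 kg/m² of water = 1 mm).
Layer 1020–420 hPa: Δp = 600 hPa = 60000 Pa, q̄ = 0.008 kg/kg → 0.008 × 60000 / 9.8 = 48.98 mm
Layer 420–350 hPa: Δp = 70 hPa = 7000 Pa, q̄ = 0.0027 kg/kg → 0.0027 × 7000 / 9.8 = 1.93 mm
PW = 48.98 + 1.93 = 50.91 ≈ 50.9 mm.
Rainfall = ε × PW = 0.47 × 50.9 = 23.9 mm.

PW ≈ 50.9 mm; rainfall ≈ 23.9 mm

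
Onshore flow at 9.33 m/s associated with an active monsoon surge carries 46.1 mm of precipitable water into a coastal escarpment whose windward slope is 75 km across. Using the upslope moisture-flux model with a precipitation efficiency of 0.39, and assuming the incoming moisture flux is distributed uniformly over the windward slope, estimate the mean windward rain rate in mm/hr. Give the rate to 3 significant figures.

R ≈ 8.05 mm/hr

Incoming column moisture flux per unit ridge length: F = V × PW = 9.33 × 46.1 = 430.113 mm·m/s.
Spread over the 75 km slope with efficiency ε = 0.39: R = ε·F/W = 0.39 × 430.113 / 75000 m = 2.237e-03 mm/s.
R = 2.237e-03 × 3600 = 8.05 mm/hr.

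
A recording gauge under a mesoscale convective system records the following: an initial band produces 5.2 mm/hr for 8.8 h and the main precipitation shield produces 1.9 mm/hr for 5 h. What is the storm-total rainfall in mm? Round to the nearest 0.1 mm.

Total = Σ Rᵢ Δtᵢ = 5.2 × 8.8 + 1.9 × 5
      = 45.76 + 9.5 = 55.3 mm.

total ≈ 55.3 mm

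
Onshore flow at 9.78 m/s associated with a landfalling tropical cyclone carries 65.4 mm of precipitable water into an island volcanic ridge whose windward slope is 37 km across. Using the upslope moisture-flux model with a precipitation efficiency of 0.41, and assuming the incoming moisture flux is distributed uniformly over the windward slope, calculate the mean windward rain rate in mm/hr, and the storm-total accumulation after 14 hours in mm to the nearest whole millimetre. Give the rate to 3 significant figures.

Incoming column moisture flux per unit ridge length: F = V × PW = 9.78 × 65.4 = 639.612 mm·m/s.
Spread over the 37 km slope with efficiency ε = 0.41: R = ε·F/W = 0.41 × 639.612 / 37000 m = 7.088e-03 mm/s.
R = 7.088e-03 × 3600 = 25.5 mm/hr.
Over 14 h: total = 25.5 × 14 = 357 mm.

R ≈ 25.5 mm/hr; total ≈ 357 mm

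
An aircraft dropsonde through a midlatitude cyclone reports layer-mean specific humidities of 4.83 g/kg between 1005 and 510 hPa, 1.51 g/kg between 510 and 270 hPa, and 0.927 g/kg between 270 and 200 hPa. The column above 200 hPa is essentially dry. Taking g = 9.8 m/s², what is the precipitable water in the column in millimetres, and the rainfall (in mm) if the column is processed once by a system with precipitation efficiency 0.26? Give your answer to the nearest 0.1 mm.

Precipitable water is the column-integrated vapour mass per unit area: PW = (1/g) Σ q̄ Δp, with q in kg/kg and Δp in Pa (1 kg/m² of water = 1 mm).
Layer 1005–510 hPa: Δp = 495 hPa = 49500 Pa, q̄ = 0.00483 kg/kg → 0.00483 × 49500 / 9.8 = 24.40 mm
Layer 510–270 hPa: Δp = 240 hPa = 24000 Pa, q̄ = 0.00151 kg/kg → 0.00151 × 24000 / 9.8 = 3.70 mm
Layer 270–200 hPa: Δp = 70 hPa = 7000 Pa, q̄ = 0.000927 kg/kg → 0.000927 × 7000 / 9.8 = 0.66 mm
PW = 24.40 + 3.70 + 0.66 = 28.76 ≈ 28.8 mm.
Rainfall = ε × PW = 0.26 × 28.8 = 7.5 mm.

PW ≈ 28.8 mm; rainfall ≈ 7.5 mm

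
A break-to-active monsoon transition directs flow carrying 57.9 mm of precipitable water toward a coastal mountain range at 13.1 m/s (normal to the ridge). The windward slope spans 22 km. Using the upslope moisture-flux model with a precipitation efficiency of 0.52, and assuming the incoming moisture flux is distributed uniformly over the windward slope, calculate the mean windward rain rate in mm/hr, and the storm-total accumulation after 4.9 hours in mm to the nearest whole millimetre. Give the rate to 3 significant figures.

Incoming column moisture flux per unit ridge length: F = V × PW = 13.1 × 57.9 = 758.49 mm·m/s.
Spread over the 22 km slope with efficiency ε = 0.52: R = ε·F/W = 0.52 × 758.49 / 22000 m = 1.793e-02 mm/s.
R = 1.793e-02 × 3600 = 64.5 mm/hr.
Over 4.9 h: total = 64.5 × 4.9 = 316.05 ≈ 316 mm.

R ≈ 64.5 mm/hr; total ≈ 316 mm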